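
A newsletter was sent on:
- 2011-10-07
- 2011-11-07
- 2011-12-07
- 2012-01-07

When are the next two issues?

Gaps: 31, 30, 31 days — not constant. Every event is on the 7th of the month.
Pattern: the 7th of each month.
Next: February 2012 → 2012-02-07.
Next: March 2012 → 2012-03-07.

2012-02-07, 2012-03-07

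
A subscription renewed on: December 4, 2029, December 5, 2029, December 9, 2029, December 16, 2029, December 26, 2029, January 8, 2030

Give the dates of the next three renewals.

January 24, 2030; February 12, 2030; March 6, 2030

Gaps: 1, 4, 7, 10, 13 days — each gap is 3 larger than the previous one.
Next gap: 16 days. January 8, 2030 + 16 days = January 24, 2030.
Next gap: 19 days. January 24, 2030 + 19 days = February 12, 2030.
Next gap: 22 days. February 12, 2030 + 22 days = March 6, 2030.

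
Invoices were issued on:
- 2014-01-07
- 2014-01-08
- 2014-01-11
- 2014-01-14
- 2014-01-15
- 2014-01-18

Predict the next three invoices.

Every event lands on a Tuesday or Wednesday or Saturday (gaps cycle 1, 3, 3, 1, 3).
So the schedule is: every Tuesday, Wednesday and Saturday.
Next Tuesday: 2014-01-21.
The following Wednesday is 2014-01-22.
Next Saturday: 2014-01-25.

2014-01-21, 2014-01-22, 2014-01-25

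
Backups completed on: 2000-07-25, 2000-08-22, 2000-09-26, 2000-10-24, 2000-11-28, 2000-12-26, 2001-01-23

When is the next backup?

2001-02-27

All dates are Tuesdays, 28, 35, 28, 35, 28, 28 days apart.
Specifically, the 4th Tuesday of each month.
4th Tuesday of February 2001: 2001-02-27.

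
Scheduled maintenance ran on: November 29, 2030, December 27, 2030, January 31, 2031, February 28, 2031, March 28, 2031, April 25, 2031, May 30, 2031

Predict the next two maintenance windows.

June 27, 2031; July 25, 2031

All Fridays; the gaps (28, 35, 28, 28, 28, 35) vary with month length.
This is the last Friday of each month.
Last Friday of June 2031: June 27, 2031.
July 2031 ends with Friday July 25, 2031.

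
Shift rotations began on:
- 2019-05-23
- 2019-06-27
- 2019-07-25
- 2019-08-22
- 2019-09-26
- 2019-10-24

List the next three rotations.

Gaps: 35, 28, 28, 35, 28 days — a mix of 28 and 35. Every date is a Thursday.
Each is the 4th Thursday of its month.
November 2019 — 4th Thursday is 2019-11-28.
4th Thursday of December 2019: 2019-12-26.
4th Thursday of January 2020: 2020-01-23.

2019-11-28, 2019-12-26, 2020-01-23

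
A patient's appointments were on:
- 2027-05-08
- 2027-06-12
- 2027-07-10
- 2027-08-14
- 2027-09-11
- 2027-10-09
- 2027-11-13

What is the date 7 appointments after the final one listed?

Gaps: 35, 28, 35, 28, 28, 35 days — a mix of 28 and 35. Every date is a Saturday.
Each is the 2nd Saturday of its month.
December 2027 — 2nd Saturday is 2027-12-11.
January 2028 — 2nd Saturday is 2028-01-08.
2nd Saturday of February 2028: 2028-02-12.
March 2028 — 2nd Saturday is 2028-03-11.
April 2028 — 2nd Saturday is 2028-04-08.
2nd Saturday of May 2028: 2028-05-13.
2nd Saturday of June 2028: 2028-06-10.

2028-06-10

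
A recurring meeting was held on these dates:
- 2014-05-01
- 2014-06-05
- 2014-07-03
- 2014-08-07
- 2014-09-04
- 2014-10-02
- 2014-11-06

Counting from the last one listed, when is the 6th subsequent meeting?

2015-05-07

Gaps: 35, 28, 35, 28, 28, 35 days — a mix of 28 and 35. Every date is a Thursday.
Each is the 1st Thursday of its month.
December 2014 — 1st Thursday is 2014-12-04.
January 2015 — 1st Thursday is 2015-01-01.
February 2015 — 1st Thursday is 2015-02-05.
March 2015 — 1st Thursday is 2015-03-05.
1st Thursday of April 2015: 2015-04-02.
May 2015 — 1st Thursday is 2015-05-07.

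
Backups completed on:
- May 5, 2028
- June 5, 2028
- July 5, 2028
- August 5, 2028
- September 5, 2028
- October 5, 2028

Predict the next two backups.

November 5, 2028; December 5, 2028

The day-of-month is always 5 (31, 30, 31, 31, 30 days between events).
So this recurs on the 5th of each month.
November 2028: November 5, 2028.
December 2028: December 5, 2028.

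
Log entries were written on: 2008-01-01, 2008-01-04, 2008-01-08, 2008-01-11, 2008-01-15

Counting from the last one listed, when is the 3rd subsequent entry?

2008-01-25

Every event lands on a Tuesday or Friday (gaps cycle 3, 4, 3, 4).
So the schedule is: every Tuesday and Friday.
The following Friday is 2008-01-18.
The following Tuesday is 2008-01-22.
Next Friday: 2008-01-25.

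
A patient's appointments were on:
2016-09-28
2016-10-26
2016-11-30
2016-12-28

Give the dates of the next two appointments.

2017-01-25, 2017-02-22

Every date is a Wednesday; gaps 28, 35, 28 days.
Each is the last Wednesday of its month (at least one falls on the 29th or later, ruling out '4th Wednesday').
January 2017 ends with Wednesday 2017-01-25.
February 2017 ends with Wednesday 2017-02-22.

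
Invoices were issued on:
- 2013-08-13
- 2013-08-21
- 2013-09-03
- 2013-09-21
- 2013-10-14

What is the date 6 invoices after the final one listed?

2014-06-14

Gaps: 8, 13, 18, 23 days — each gap is 5 larger than the previous one.
Next gap: 28 days. 2013-10-14 + 28 days = 2013-11-11.
Next gap: 33 days. 2013-11-11 + 33 days = 2013-12-14.
Next gap: 38 days. 2013-12-14 + 38 days = 2014-01-21.
Next gap: 43 days. 2014-01-21 + 43 days = 2014-03-05.
Next gap: 48 days. 2014-03-05 + 48 days = 2014-04-22.
Next gap: 53 days. 2014-04-22 + 53 days = 2014-06-14.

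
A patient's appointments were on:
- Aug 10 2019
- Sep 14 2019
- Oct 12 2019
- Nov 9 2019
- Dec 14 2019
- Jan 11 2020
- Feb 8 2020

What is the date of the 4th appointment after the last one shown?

Jun 13 2020

All dates are Saturdays, 35, 28, 28, 35, 28, 28 days apart.
Specifically, the 2nd Saturday of each month.
March 2020 — 2nd Saturday is Mar 14 2020.
April 2020 — 2nd Saturday is Apr 11 2020.
2nd Saturday of May 2020: May 9 2020.
2nd Saturday of June 2020: Jun 13 2020.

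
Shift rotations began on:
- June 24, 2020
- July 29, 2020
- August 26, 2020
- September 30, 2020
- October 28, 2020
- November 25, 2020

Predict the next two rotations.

December 30, 2020; January 27, 2021

These are Wednesdays with 35, 28, 35, 28, 28-day gaps.
Each is the final Wednesday of its month — July 29, 2020 is past the 28th, so '4th Wednesday' doesn't fit.
December 2020 ends with Wednesday December 30, 2020.
Last Wednesday of January 2021: January 27, 2021.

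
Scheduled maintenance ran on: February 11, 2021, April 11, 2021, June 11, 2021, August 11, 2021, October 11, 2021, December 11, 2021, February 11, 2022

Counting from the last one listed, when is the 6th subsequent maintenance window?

Each date is the 11th; the gaps (59, 61, 61, 61, 61, 62) track the month lengths.
The rule is the 11th of every 2 months.
April 2022: April 11, 2022.
Next: June 2022 → June 11, 2022.
Next: August 2022 → August 11, 2022.
October 2022: October 11, 2022.
December 2022: December 11, 2022.
Next: February 2023 → February 11, 2023.

February 11, 2023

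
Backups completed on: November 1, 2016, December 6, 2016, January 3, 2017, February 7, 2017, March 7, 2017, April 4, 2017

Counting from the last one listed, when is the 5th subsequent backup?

These are Tuesdays at 28- or 35-day spacing (35, 28, 35, 28, 28).
The pattern: 1st Tuesday of the month.
May 2017 — 1st Tuesday is May 2, 2017.
June 2017 — 1st Tuesday is June 6, 2017.
July 2017 — 1st Tuesday is July 4, 2017.
1st Tuesday of August 2017: August 1, 2017.
September 2017 — 1st Tuesday is September 5, 2017.

September 5, 2017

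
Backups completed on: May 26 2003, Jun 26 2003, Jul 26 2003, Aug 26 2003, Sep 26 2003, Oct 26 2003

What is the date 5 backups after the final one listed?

Mar 26 2004

Each date is the 26th; the gaps (31, 30, 31, 31, 30) track the month lengths.
The rule is the 26th of each month.
November 2003: Nov 26 2003.
Next: December 2003 → Dec 26 2003.
January 2004: Jan 26 2004.
February 2004: Feb 26 2004.
Next: March 2004 → Mar 26 2004.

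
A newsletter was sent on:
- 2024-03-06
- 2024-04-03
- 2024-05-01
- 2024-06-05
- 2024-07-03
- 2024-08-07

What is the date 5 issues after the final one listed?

Gaps: 28, 28, 35, 28, 35 days — a mix of 28 and 35. Every date is a Wednesday.
Each is the 1st Wednesday of its month.
September 2024 — 1st Wednesday is 2024-09-04.
1st Wednesday of October 2024: 2024-10-02.
1st Wednesday of November 2024: 2024-11-06.
1st Wednesday of December 2024: 2024-12-04.
1st Wednesday of January 2025: 2025-01-01.

2025-01-01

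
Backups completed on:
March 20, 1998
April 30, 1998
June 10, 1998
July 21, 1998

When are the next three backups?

August 31, 1998; October 11, 1998; November 21, 1998

The spacing is 41, 41, 41 days — always 41 days.
July 21, 1998 + 41 days = August 31, 1998.
August 31, 1998 + 41 days = October 11, 1998.
October 11, 1998 + 41 days = November 21, 1998.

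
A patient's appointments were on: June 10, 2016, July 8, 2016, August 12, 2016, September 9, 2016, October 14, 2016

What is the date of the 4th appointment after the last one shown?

Gaps: 28, 35, 28, 35 days — a mix of 28 and 35. Every date is a Friday.
Each is the 2nd Friday of its month.
November 2016 — 2nd Friday is November 11, 2016.
December 2016 — 2nd Friday is December 9, 2016.
January 2017 — 2nd Friday is January 13, 2017.
February 2017 — 2nd Friday is February 10, 2017.

February 10, 2017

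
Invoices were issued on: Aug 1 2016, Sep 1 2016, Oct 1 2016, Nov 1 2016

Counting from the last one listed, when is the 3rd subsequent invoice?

Feb 1 2017

Gaps: 31, 30, 31 days — not constant. Every event is on the 1st of the month.
Pattern: the 1st of each month.
Next: December 2016 → Dec 1 2016.
January 2017: Jan 1 2017.
February 2017: Feb 1 2017.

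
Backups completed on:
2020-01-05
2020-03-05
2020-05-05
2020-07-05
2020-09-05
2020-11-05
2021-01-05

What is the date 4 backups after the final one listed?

Gaps: 60, 61, 61, 62, 61, 61 days — not constant. Every event is on the 5th of the month.
Pattern: the 5th of every 2 months.
Next: March 2021 → 2021-03-05.
May 2021: 2021-05-05.
Next: July 2021 → 2021-07-05.
September 2021: 2021-09-05.

2021-09-05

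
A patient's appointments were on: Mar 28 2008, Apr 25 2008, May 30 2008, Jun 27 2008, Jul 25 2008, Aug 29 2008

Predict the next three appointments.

All Fridays; the gaps (28, 35, 28, 28, 35) vary with month length.
This is the last Friday of each month.
Last Friday of September 2008: Sep 26 2008.
October 2008 ends with Friday Oct 31 2008.
Last Friday of November 2008: Nov 28 2008.

Sep 26 2008, Oct 31 2008, Nov 28 2008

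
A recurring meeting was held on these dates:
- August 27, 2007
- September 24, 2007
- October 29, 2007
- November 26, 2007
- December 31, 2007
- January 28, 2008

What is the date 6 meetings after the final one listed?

July 28, 2008

Every date is a Monday; gaps 28, 35, 28, 35, 28 days.
Each is the last Monday of its month (at least one falls on the 29th or later, ruling out '4th Monday').
February 2008 ends with Monday February 25, 2008.
Last Monday of March 2008: March 31, 2008.
Last Monday of April 2008: April 28, 2008.
May 2008 ends with Monday May 26, 2008.
June 2008 ends with Monday June 30, 2008.
Last Monday of July 2008: July 28, 2008.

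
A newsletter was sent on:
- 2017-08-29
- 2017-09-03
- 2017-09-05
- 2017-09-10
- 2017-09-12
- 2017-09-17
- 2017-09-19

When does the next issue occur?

2017-09-24

Gaps: 5, 2, 5, 2, 5, 2 days — not constant, but cyclic with period 2.
The events fall on every Tuesday and Sunday.
The following Sunday is 2017-09-24.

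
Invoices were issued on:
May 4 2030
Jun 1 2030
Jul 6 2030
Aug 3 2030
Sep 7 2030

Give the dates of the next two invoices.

Oct 5 2030, Nov 2 2030

These are Saturdays at 28- or 35-day spacing (28, 35, 28, 35).
The pattern: 1st Saturday of the month.
1st Saturday of October 2030: Oct 5 2030.
November 2030 — 1st Saturday is Nov 2 2030.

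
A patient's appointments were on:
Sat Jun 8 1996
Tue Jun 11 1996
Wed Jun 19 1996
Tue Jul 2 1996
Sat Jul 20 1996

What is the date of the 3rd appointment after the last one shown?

Gaps: 3, 8, 13, 18 days — each gap is 5 larger than the previous one.
Next gap: 23 days. Sat Jul 20 1996 + 23 days = Mon Aug 12 1996.
Next gap: 28 days. Mon Aug 12 1996 + 28 days = Mon Sep 9 1996.
Next gap: 33 days. Mon Sep 9 1996 + 33 days = Sat Oct 12 1996.

Sat Oct 12 1996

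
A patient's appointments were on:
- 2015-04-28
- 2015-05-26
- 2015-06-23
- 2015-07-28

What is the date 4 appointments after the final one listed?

2015-11-24

All dates are Tuesdays, 28, 28, 35 days apart.
Specifically, the 4th Tuesday of each month.
August 2015 — 4th Tuesday is 2015-08-25.
4th Tuesday of September 2015: 2015-09-22.
4th Tuesday of October 2015: 2015-10-27.
November 2015 — 4th Tuesday is 2015-11-24.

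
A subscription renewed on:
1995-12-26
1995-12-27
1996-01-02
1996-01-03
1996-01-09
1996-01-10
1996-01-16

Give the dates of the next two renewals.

1996-01-17, 1996-01-23

The gap pattern 1, 6, 1, 6, 1, 6 repeats every 2 events.
These are the Tuesdays and Wednesdays of each week.
Next Wednesday: 1996-01-17.
The following Tuesday is 1996-01-23.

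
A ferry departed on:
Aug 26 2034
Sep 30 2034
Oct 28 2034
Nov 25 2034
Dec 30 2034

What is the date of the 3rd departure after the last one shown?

Mar 31 2035

These are Saturdays with 35, 28, 28, 35-day gaps.
Each is the final Saturday of its month — Sep 30 2034 is past the 28th, so '4th Saturday' doesn't fit.
Last Saturday of January 2035: Jan 27 2035.
Last Saturday of February 2035: Feb 24 2035.
March 2035 ends with Saturday Mar 31 2035.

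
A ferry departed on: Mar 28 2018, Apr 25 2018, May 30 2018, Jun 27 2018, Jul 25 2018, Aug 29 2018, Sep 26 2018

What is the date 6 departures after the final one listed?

Mar 27 2019

These are Wednesdays with 28, 35, 28, 28, 35, 28-day gaps.
Each is the final Wednesday of its month — May 30 2018 is past the 28th, so '4th Wednesday' doesn't fit.
Last Wednesday of October 2018: Oct 31 2018.
Last Wednesday of November 2018: Nov 28 2018.
Last Wednesday of December 2018: Dec 26 2018.
Last Wednesday of January 2019: Jan 30 2019.
February 2019 ends with Wednesday Feb 27 2019.
Last Wednesday of March 2019: Mar 27 2019.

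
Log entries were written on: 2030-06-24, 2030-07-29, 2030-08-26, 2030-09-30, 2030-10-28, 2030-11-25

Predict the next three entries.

2030-12-30, 2031-01-27, 2031-02-24

Every date is a Monday; gaps 35, 28, 35, 28, 28 days.
Each is the last Monday of its month (at least one falls on the 29th or later, ruling out '4th Monday').
December 2030 ends with Monday 2030-12-30.
Last Monday of January 2031: 2031-01-27.
Last Monday of February 2031: 2031-02-24.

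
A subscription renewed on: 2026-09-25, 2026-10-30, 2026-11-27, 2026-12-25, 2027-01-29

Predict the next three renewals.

2027-02-26, 2027-03-26, 2027-04-30

These are Fridays with 35, 28, 28, 35-day gaps.
Each is the final Friday of its month — 2026-10-30 is past the 28th, so '4th Friday' doesn't fit.
Last Friday of February 2027: 2027-02-26.
Last Friday of March 2027: 2027-03-26.
April 2027 ends with Friday 2027-04-30.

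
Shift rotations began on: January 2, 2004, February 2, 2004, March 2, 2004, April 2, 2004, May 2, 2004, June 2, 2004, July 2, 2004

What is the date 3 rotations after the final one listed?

October 2, 2004

The day-of-month is always 2 (31, 29, 31, 30, 31, 30 days between events).
So this recurs on the 2nd of each month.
August 2004: August 2, 2004.
Next: September 2004 → September 2, 2004.
October 2004: October 2, 2004.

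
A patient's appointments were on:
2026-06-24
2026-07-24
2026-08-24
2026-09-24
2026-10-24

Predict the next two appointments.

The day-of-month is always 24 (30, 31, 31, 30 days between events).
So this recurs on the 24th of each month.
November 2026: 2026-11-24.
December 2026: 2026-12-24.

2026-11-24, 2026-12-24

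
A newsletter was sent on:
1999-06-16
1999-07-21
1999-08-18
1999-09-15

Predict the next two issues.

Gaps: 35, 28, 28 days — a mix of 28 and 35. Every date is a Wednesday.
Each is the 3rd Wednesday of its month.
October 1999 — 3rd Wednesday is 1999-10-20.
November 1999 — 3rd Wednesday is 1999-11-17.

1999-10-20, 1999-11-17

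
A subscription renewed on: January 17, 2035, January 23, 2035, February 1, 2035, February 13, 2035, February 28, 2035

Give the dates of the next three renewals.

The spacing grows by 3 each time: 6, 9, 12, 15 days.
Next gap: 18 days. February 28, 2035 + 18 days = March 18, 2035.
Next gap: 21 days. March 18, 2035 + 21 days = April 8, 2035.
Next gap: 24 days. April 8, 2035 + 24 days = May 2, 2035.

March 18, 2035; April 8, 2035; May 2, 2035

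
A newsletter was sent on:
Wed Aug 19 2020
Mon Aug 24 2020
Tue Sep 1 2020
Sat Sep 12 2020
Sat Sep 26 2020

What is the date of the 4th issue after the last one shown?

Intervals are 5, 8, 11, 14 days — an arithmetic progression with common difference 3.
Next gap: 17 days. Sat Sep 26 2020 + 17 days = Tue Oct 13 2020.
Next gap: 20 days. Tue Oct 13 2020 + 20 days = Mon Nov 2 2020.
Next gap: 23 days. Mon Nov 2 2020 + 23 days = Wed Nov 25 2020.
Next gap: 26 days. Wed Nov 25 2020 + 26 days = Mon Dec 21 2020.

Mon Dec 21 2020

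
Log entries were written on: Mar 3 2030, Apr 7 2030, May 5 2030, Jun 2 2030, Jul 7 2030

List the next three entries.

These are Sundays at 28- or 35-day spacing (35, 28, 28, 35).
The pattern: 1st Sunday of the month.
August 2030 — 1st Sunday is Aug 4 2030.
1st Sunday of September 2030: Sep 1 2030.
1st Sunday of October 2030: Oct 6 2030.

Aug 4 2030, Sep 1 2030, Oct 6 2030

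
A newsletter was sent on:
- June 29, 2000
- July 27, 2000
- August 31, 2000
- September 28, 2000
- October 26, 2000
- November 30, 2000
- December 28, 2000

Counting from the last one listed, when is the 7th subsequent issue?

All Thursdays; the gaps (28, 35, 28, 28, 35, 28) vary with month length.
This is the last Thursday of each month.
January 2001 ends with Thursday January 25, 2001.
Last Thursday of February 2001: February 22, 2001.
March 2001 ends with Thursday March 29, 2001.
April 2001 ends with Thursday April 26, 2001.
Last Thursday of May 2001: May 31, 2001.
June 2001 ends with Thursday June 28, 2001.
Last Thursday of July 2001: July 26, 2001.

July 26, 2001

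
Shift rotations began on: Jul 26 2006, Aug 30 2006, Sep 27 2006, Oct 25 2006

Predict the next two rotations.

Nov 29 2006, Dec 27 2006

All Wednesdays; the gaps (35, 28, 28) vary with month length.
This is the last Wednesday of each month.
November 2006 ends with Wednesday Nov 29 2006.
December 2006 ends with Wednesday Dec 27 2006.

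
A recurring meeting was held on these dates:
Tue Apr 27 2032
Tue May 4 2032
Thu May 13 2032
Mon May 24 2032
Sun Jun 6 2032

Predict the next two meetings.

The spacing grows by 2 each time: 7, 9, 11, 13 days.
Next gap: 15 days. Sun Jun 6 2032 + 15 days = Mon Jun 21 2032.
Next gap: 17 days. Mon Jun 21 2032 + 17 days = Thu Jul 8 2032.

Mon Jun 21 2032, Thu Jul 8 2032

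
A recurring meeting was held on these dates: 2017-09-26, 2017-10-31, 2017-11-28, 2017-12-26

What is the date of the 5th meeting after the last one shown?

2018-05-29

All Tuesdays; the gaps (35, 28, 28) vary with month length.
This is the last Tuesday of each month.
Last Tuesday of January 2018: 2018-01-30.
Last Tuesday of February 2018: 2018-02-27.
Last Tuesday of March 2018: 2018-03-27.
April 2018 ends with Tuesday 2018-04-24.
May 2018 ends with Tuesday 2018-05-29.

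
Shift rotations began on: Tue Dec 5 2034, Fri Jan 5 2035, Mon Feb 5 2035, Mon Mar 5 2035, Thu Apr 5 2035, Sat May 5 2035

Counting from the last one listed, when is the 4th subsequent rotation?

Each date is the 5th; the gaps (31, 31, 28, 31, 30) track the month lengths.
The rule is the 5th of each month.
Next: June 2035 → Tue Jun 5 2035.
July 2035: Thu Jul 5 2035.
August 2035: Sun Aug 5 2035.
Next: September 2035 → Wed Sep 5 2035.

Wed Sep 5 2035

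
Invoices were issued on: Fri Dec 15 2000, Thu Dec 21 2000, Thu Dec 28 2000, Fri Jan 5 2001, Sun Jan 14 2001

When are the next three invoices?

Wed Jan 24 2001, Sun Feb 4 2001, Fri Feb 16 2001

The spacing grows by 1 each time: 6, 7, 8, 9 days.
Next gap: 10 days. Sun Jan 14 2001 + 10 days = Wed Jan 24 2001.
Next gap: 11 days. Wed Jan 24 2001 + 11 days = Sun Feb 4 2001.
Next gap: 12 days. Sun Feb 4 2001 + 12 days = Fri Feb 16 2001.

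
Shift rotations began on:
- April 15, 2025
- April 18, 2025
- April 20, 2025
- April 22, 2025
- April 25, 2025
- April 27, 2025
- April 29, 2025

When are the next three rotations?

Gaps: 3, 2, 2, 3, 2, 2 days — not constant, but cyclic with period 3.
The events fall on every Tuesday, Friday and Sunday.
The following Friday is May 2, 2025.
The following Sunday is May 4, 2025.
Next Tuesday: May 6, 2025.

May 2, 2025; May 4, 2025; May 6, 2025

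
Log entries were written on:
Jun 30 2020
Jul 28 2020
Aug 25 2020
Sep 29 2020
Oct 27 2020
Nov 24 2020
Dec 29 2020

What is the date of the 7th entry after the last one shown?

Jul 27 2021

Every date is a Tuesday; gaps 28, 28, 35, 28, 28, 35 days.
Each is the last Tuesday of its month (at least one falls on the 29th or later, ruling out '4th Tuesday').
January 2021 ends with Tuesday Jan 26 2021.
February 2021 ends with Tuesday Feb 23 2021.
March 2021 ends with Tuesday Mar 30 2021.
Last Tuesday of April 2021: Apr 27 2021.
May 2021 ends with Tuesday May 25 2021.
June 2021 ends with Tuesday Jun 29 2021.
Last Tuesday of July 2021: Jul 27 2021.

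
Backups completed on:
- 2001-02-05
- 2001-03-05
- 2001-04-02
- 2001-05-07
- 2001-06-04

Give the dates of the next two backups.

Gaps: 28, 28, 35, 28 days — a mix of 28 and 35. Every date is a Monday.
Each is the 1st Monday of its month.
July 2001 — 1st Monday is 2001-07-02.
1st Monday of August 2001: 2001-08-06.

2001-07-02, 2001-08-06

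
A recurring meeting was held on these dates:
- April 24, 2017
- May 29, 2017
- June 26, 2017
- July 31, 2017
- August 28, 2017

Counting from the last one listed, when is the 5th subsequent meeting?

These are Mondays with 35, 28, 35, 28-day gaps.
Each is the final Monday of its month — May 29, 2017 is past the 28th, so '4th Monday' doesn't fit.
September 2017 ends with Monday September 25, 2017.
Last Monday of October 2017: October 30, 2017.
November 2017 ends with Monday November 27, 2017.
December 2017 ends with Monday December 25, 2017.
Last Monday of January 2018: January 29, 2018.

January 29, 2018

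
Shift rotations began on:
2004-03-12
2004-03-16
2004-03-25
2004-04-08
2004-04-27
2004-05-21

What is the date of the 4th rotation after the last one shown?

Gaps: 4, 9, 14, 19, 24 days — each gap is 5 larger than the previous one.
Next gap: 29 days. 2004-05-21 + 29 days = 2004-06-19.
Next gap: 34 days. 2004-06-19 + 34 days = 2004-07-23.
Next gap: 39 days. 2004-07-23 + 39 days = 2004-08-31.
Next gap: 44 days. 2004-08-31 + 44 days = 2004-10-14.

2004-10-14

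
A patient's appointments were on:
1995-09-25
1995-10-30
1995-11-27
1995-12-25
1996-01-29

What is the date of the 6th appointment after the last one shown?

1996-07-29

These are Mondays with 35, 28, 28, 35-day gaps.
Each is the final Monday of its month — 1995-10-30 is past the 28th, so '4th Monday' doesn't fit.
Last Monday of February 1996: 1996-02-26.
Last Monday of March 1996: 1996-03-25.
April 1996 ends with Monday 1996-04-29.
Last Monday of May 1996: 1996-05-27.
Last Monday of June 1996: 1996-06-24.
Last Monday of July 1996: 1996-07-29.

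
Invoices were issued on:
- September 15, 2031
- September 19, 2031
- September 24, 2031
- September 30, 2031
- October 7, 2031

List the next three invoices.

Intervals are 4, 5, 6, 7 days — an arithmetic progression with common difference 1.
Next gap: 8 days. October 7, 2031 + 8 days = October 15, 2031.
Next gap: 9 days. October 15, 2031 + 9 days = October 24, 2031.
Next gap: 10 days. October 24, 2031 + 10 days = November 3, 2031.

October 15, 2031; October 24, 2031; November 3, 2031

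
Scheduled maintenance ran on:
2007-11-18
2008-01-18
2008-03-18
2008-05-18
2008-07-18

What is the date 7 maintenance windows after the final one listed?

2009-09-18

Gaps: 61, 60, 61, 61 days — not constant. Every event is on the 18th of the month.
Pattern: the 18th of every 2 months.
Next: September 2008 → 2008-09-18.
Next: November 2008 → 2008-11-18.
January 2009: 2009-01-18.
March 2009: 2009-03-18.
May 2009: 2009-05-18.
July 2009: 2009-07-18.
Next: September 2009 → 2009-09-18.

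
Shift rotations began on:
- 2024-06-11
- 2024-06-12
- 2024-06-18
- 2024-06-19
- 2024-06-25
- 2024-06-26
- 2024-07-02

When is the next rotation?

2024-07-03

Every event lands on a Tuesday or Wednesday (gaps cycle 1, 6, 1, 6, 1, 6).
So the schedule is: every Tuesday and Wednesday.
The following Wednesday is 2024-07-03.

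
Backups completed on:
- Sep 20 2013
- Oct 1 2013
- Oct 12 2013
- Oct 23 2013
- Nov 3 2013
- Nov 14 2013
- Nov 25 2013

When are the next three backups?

Every event comes 11 days after the last (11, 11, 11, 11, 11, 11).
Nov 25 2013 + 11 days = Dec 6 2013.
Dec 6 2013 + 11 days = Dec 17 2013.
Dec 17 2013 + 11 days = Dec 28 2013.

Dec 6 2013, Dec 17 2013, Dec 28 2013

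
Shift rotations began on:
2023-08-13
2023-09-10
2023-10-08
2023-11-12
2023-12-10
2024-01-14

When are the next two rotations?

All dates are Sundays, 28, 28, 35, 28, 35 days apart.
Specifically, the 2nd Sunday of each month.
2nd Sunday of February 2024: 2024-02-11.
March 2024 — 2nd Sunday is 2024-03-10.

2024-02-11, 2024-03-10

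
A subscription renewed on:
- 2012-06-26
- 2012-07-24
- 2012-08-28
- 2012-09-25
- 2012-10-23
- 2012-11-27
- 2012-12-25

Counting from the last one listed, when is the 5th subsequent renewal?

2013-05-28

All dates are Tuesdays, 28, 35, 28, 28, 35, 28 days apart.
Specifically, the 4th Tuesday of each month.
January 2013 — 4th Tuesday is 2013-01-22.
4th Tuesday of February 2013: 2013-02-26.
March 2013 — 4th Tuesday is 2013-03-26.
April 2013 — 4th Tuesday is 2013-04-23.
May 2013 — 4th Tuesday is 2013-05-28.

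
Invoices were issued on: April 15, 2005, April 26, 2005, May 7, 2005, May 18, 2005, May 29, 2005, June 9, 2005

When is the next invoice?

June 20, 2005

The spacing is 11, 11, 11, 11, 11 days — always 11 days.
June 9, 2005 + 11 days = June 20, 2005.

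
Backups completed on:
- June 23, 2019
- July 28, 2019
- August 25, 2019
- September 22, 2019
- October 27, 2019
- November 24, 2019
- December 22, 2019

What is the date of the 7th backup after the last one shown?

These are Sundays at 28- or 35-day spacing (35, 28, 28, 35, 28, 28).
The pattern: 4th Sunday of the month.
January 2020 — 4th Sunday is January 26, 2020.
4th Sunday of February 2020: February 23, 2020.
4th Sunday of March 2020: March 22, 2020.
April 2020 — 4th Sunday is April 26, 2020.
May 2020 — 4th Sunday is May 24, 2020.
June 2020 — 4th Sunday is June 28, 2020.
July 2020 — 4th Sunday is July 26, 2020.

July 26, 2020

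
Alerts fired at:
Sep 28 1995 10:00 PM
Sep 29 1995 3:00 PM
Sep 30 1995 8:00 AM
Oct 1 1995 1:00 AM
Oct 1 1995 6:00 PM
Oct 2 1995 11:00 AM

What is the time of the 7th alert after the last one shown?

Oct 7 1995 10:00 AM

Gaps: 17, 17, 17, 17, 17 hours — each event is 17 hours after the previous one.
Oct 2 1995 11:00 AM + 17 h = Oct 3 1995 4:00 AM.
Oct 3 1995 4:00 AM + 17 h = Oct 3 1995 9:00 PM.
Oct 3 1995 9:00 PM + 17 h = Oct 4 1995 2:00 PM.
Oct 4 1995 2:00 PM + 17 h = Oct 5 1995 7:00 AM.
Oct 5 1995 7:00 AM + 17 h = Oct 6 1995 12:00 AM.
Oct 6 1995 12:00 AM + 17 h = Oct 6 1995 5:00 PM.
Oct 6 1995 5:00 PM + 17 h = Oct 7 1995 10:00 AM.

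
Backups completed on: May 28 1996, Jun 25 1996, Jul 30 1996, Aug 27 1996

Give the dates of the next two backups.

These are Tuesdays with 28, 35, 28-day gaps.
Each is the final Tuesday of its month — Jul 30 1996 is past the 28th, so '4th Tuesday' doesn't fit.
September 1996 ends with Tuesday Sep 24 1996.
Last Tuesday of October 1996: Oct 29 1996.

Sep 24 1996, Oct 29 1996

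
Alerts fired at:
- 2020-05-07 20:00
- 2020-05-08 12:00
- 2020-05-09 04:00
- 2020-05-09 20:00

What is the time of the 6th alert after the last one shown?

Gaps: 16, 16, 16 hours — each event is 16 hours after the previous one.
2020-05-09 20:00 + 16 h = 2020-05-10 12:00.
2020-05-10 12:00 + 16 h = 2020-05-11 04:00.
2020-05-11 04:00 + 16 h = 2020-05-11 20:00.
2020-05-11 20:00 + 16 h = 2020-05-12 12:00.
2020-05-12 12:00 + 16 h = 2020-05-13 04:00.
2020-05-13 04:00 + 16 h = 2020-05-13 20:00.

2020-05-13 20:00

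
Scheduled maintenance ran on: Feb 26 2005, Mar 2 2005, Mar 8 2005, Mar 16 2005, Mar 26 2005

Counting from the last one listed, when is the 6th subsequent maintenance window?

Jul 6 2005

Intervals are 4, 6, 8, 10 days — an arithmetic progression with common difference 2.
Next gap: 12 days. Mar 26 2005 + 12 days = Apr 7 2005.
Next gap: 14 days. Apr 7 2005 + 14 days = Apr 21 2005.
Next gap: 16 days. Apr 21 2005 + 16 days = May 7 2005.
Next gap: 18 days. May 7 2005 + 18 days = May 25 2005.
Next gap: 20 days. May 25 2005 + 20 days = Jun 14 2005.
Next gap: 22 days. Jun 14 2005 + 22 days = Jul 6 2005.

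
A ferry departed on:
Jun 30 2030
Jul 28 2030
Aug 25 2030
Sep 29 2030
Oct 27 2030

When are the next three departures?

Nov 24 2030, Dec 29 2030, Jan 26 2031

These are Sundays with 28, 28, 35, 28-day gaps.
Each is the final Sunday of its month — Jun 30 2030 is past the 28th, so '4th Sunday' doesn't fit.
November 2030 ends with Sunday Nov 24 2030.
Last Sunday of December 2030: Dec 29 2030.
January 2031 ends with Sunday Jan 26 2031.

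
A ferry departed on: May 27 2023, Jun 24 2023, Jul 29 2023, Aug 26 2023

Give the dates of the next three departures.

All Saturdays; the gaps (28, 35, 28) vary with month length.
This is the last Saturday of each month.
September 2023 ends with Saturday Sep 30 2023.
Last Saturday of October 2023: Oct 28 2023.
Last Saturday of November 2023: Nov 25 2023.

Sep 30 2023, Oct 28 2023, Nov 25 2023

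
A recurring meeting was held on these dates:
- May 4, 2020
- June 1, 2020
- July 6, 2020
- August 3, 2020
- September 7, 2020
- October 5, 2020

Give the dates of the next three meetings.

These are Mondays at 28- or 35-day spacing (28, 35, 28, 35, 28).
The pattern: 1st Monday of the month.
November 2020 — 1st Monday is November 2, 2020.
December 2020 — 1st Monday is December 7, 2020.
1st Monday of January 2021: January 4, 2021.

November 2, 2020; December 7, 2020; January 4, 2021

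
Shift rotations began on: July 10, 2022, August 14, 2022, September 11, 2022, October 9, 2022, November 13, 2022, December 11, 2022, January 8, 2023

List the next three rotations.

February 12, 2023; March 12, 2023; April 9, 2023

Gaps: 35, 28, 28, 35, 28, 28 days — a mix of 28 and 35. Every date is a Sunday.
Each is the 2nd Sunday of its month.
2nd Sunday of February 2023: February 12, 2023.
March 2023 — 2nd Sunday is March 12, 2023.
April 2023 — 2nd Sunday is April 9, 2023.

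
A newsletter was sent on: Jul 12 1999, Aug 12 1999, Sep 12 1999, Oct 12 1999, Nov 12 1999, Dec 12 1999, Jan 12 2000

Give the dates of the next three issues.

Feb 12 2000, Mar 12 2000, Apr 12 2000

The day-of-month is always 12 (31, 31, 30, 31, 30, 31 days between events).
So this recurs on the 12th of each month.
Next: February 2000 → Feb 12 2000.
March 2000: Mar 12 2000.
Next: April 2000 → Apr 12 2000.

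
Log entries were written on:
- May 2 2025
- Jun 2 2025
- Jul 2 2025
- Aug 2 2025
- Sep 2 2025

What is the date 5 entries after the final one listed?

Gaps: 31, 30, 31, 31 days — not constant. Every event is on the 2nd of the month.
Pattern: the 2nd of each month.
Next: October 2025 → Oct 2 2025.
Next: November 2025 → Nov 2 2025.
Next: December 2025 → Dec 2 2025.
Next: January 2026 → Jan 2 2026.
Next: February 2026 → Feb 2 2026.

Feb 2 2026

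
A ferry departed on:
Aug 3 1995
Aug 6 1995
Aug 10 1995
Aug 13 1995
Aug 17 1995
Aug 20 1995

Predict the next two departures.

Aug 24 1995, Aug 27 1995

Gaps: 3, 4, 3, 4, 3 days — not constant, but cyclic with period 2.
The events fall on every Thursday and Sunday.
Next Thursday: Aug 24 1995.
Next Sunday: Aug 27 1995.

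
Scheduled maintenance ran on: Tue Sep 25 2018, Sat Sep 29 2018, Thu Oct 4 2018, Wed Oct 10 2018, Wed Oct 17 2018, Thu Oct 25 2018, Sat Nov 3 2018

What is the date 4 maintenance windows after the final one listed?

Wed Dec 19 2018

Gaps: 4, 5, 6, 7, 8, 9 days — each gap is 1 larger than the previous one.
Next gap: 10 days. Sat Nov 3 2018 + 10 days = Tue Nov 13 2018.
Next gap: 11 days. Tue Nov 13 2018 + 11 days = Sat Nov 24 2018.
Next gap: 12 days. Sat Nov 24 2018 + 12 days = Thu Dec 6 2018.
Next gap: 13 days. Thu Dec 6 2018 + 13 days = Wed Dec 19 2018.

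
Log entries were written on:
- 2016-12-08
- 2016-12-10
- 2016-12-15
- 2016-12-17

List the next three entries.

2016-12-22, 2016-12-24, 2016-12-29

The gap pattern 2, 5, 2 repeats every 2 events.
These are the Thursdays and Saturdays of each week.
The following Thursday is 2016-12-22.
Next Saturday: 2016-12-24.
Next Thursday: 2016-12-29.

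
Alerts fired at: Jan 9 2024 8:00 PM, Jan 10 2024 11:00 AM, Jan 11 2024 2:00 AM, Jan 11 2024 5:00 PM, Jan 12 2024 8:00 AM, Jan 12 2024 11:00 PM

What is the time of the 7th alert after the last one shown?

Gaps: 15, 15, 15, 15, 15 hours — each event is 15 hours after the previous one.
Jan 12 2024 11:00 PM + 15 h = Jan 13 2024 2:00 PM.
Jan 13 2024 2:00 PM + 15 h = Jan 14 2024 5:00 AM.
Jan 14 2024 5:00 AM + 15 h = Jan 14 2024 8:00 PM.
Jan 14 2024 8:00 PM + 15 h = Jan 15 2024 11:00 AM.
Jan 15 2024 11:00 AM + 15 h = Jan 16 2024 2:00 AM.
Jan 16 2024 2:00 AM + 15 h = Jan 16 2024 5:00 PM.
Jan 16 2024 5:00 PM + 15 h = Jan 17 2024 8:00 AM.

Jan 17 2024 8:00 AM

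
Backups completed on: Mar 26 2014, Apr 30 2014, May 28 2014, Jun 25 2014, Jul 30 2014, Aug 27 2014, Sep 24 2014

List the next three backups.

These are Wednesdays with 35, 28, 28, 35, 28, 28-day gaps.
Each is the final Wednesday of its month — Apr 30 2014 is past the 28th, so '4th Wednesday' doesn't fit.
October 2014 ends with Wednesday Oct 29 2014.
November 2014 ends with Wednesday Nov 26 2014.
December 2014 ends with Wednesday Dec 31 2014.

Oct 29 2014, Nov 26 2014, Dec 31 2014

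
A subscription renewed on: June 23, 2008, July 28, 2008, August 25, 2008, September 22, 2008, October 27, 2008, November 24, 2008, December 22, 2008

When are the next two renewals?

All dates are Mondays, 35, 28, 28, 35, 28, 28 days apart.
Specifically, the 4th Monday of each month.
4th Monday of January 2009: January 26, 2009.
4th Monday of February 2009: February 23, 2009.

January 26, 2009; February 23, 2009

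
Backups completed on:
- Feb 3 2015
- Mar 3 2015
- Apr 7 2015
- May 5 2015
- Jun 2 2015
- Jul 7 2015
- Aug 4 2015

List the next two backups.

Sep 1 2015, Oct 6 2015

These are Tuesdays at 28- or 35-day spacing (28, 35, 28, 28, 35, 28).
The pattern: 1st Tuesday of the month.
1st Tuesday of September 2015: Sep 1 2015.
October 2015 — 1st Tuesday is Oct 6 2015.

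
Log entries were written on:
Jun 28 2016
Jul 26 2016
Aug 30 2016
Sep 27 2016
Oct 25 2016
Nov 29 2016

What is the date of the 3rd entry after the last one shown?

Every date is a Tuesday; gaps 28, 35, 28, 28, 35 days.
Each is the last Tuesday of its month (at least one falls on the 29th or later, ruling out '4th Tuesday').
December 2016 ends with Tuesday Dec 27 2016.
January 2017 ends with Tuesday Jan 31 2017.
Last Tuesday of February 2017: Feb 28 2017.

Feb 28 2017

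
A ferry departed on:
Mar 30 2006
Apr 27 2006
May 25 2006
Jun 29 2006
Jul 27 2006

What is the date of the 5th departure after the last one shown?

Dec 28 2006

These are Thursdays with 28, 28, 35, 28-day gaps.
Each is the final Thursday of its month — Mar 30 2006 is past the 28th, so '4th Thursday' doesn't fit.
Last Thursday of August 2006: Aug 31 2006.
Last Thursday of September 2006: Sep 28 2006.
October 2006 ends with Thursday Oct 26 2006.
November 2006 ends with Thursday Nov 30 2006.
Last Thursday of December 2006: Dec 28 2006.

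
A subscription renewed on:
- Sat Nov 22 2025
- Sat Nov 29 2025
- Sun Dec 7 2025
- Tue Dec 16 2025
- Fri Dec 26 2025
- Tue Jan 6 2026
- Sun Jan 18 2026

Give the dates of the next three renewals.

Sat Jan 31 2026, Sat Feb 14 2026, Sun Mar 1 2026

Intervals are 7, 8, 9, 10, 11, 12 days — an arithmetic progression with common difference 1.
Next gap: 13 days. Sun Jan 18 2026 + 13 days = Sat Jan 31 2026.
Next gap: 14 days. Sat Jan 31 2026 + 14 days = Sat Feb 14 2026.
Next gap: 15 days. Sat Feb 14 2026 + 15 days = Sun Mar 1 2026.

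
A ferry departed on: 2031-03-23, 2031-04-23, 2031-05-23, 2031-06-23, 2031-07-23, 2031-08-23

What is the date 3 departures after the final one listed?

Each date is the 23rd; the gaps (31, 30, 31, 30, 31) track the month lengths.
The rule is the 23rd of each month.
Next: September 2031 → 2031-09-23.
Next: October 2031 → 2031-10-23.
November 2031: 2031-11-23.

2031-11-23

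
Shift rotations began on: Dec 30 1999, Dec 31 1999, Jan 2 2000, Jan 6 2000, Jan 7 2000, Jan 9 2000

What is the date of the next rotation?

Gaps: 1, 2, 4, 1, 2 days — not constant, but cyclic with period 3.
The events fall on every Thursday, Friday and Sunday.
The following Thursday is Jan 13 2000.

Jan 13 2000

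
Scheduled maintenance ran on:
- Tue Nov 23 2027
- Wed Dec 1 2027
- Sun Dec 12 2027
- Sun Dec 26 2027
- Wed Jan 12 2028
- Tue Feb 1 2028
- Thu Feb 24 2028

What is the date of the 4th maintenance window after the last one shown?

Gaps: 8, 11, 14, 17, 20, 23 days — each gap is 3 larger than the previous one.
Next gap: 26 days. Thu Feb 24 2028 + 26 days = Tue Mar 21 2028.
Next gap: 29 days. Tue Mar 21 2028 + 29 days = Wed Apr 19 2028.
Next gap: 32 days. Wed Apr 19 2028 + 32 days = Sun May 21 2028.
Next gap: 35 days. Sun May 21 2028 + 35 days = Sun Jun 25 2028.

Sun Jun 25 2028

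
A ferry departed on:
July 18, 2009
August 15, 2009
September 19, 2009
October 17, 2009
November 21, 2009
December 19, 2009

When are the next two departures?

These are Saturdays at 28- or 35-day spacing (28, 35, 28, 35, 28).
The pattern: 3rd Saturday of the month.
3rd Saturday of January 2010: January 16, 2010.
February 2010 — 3rd Saturday is February 20, 2010.

January 16, 2010; February 20, 2010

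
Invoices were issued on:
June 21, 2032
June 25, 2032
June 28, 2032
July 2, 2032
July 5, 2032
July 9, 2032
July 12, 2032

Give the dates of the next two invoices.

July 16, 2032; July 19, 2032

The gap pattern 4, 3, 4, 3, 4, 3 repeats every 2 events.
These are the Mondays and Fridays of each week.
The following Friday is July 16, 2032.
The following Monday is July 19, 2032.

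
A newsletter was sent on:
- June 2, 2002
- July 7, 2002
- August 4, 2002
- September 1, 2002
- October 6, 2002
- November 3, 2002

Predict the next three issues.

December 1, 2002; January 5, 2003; February 2, 2003

Gaps: 35, 28, 28, 35, 28 days — a mix of 28 and 35. Every date is a Sunday.
Each is the 1st Sunday of its month.
December 2002 — 1st Sunday is December 1, 2002.
January 2003 — 1st Sunday is January 5, 2003.
February 2003 — 1st Sunday is February 2, 2003.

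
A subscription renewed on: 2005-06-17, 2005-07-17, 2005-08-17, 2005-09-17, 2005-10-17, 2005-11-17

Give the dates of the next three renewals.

Each date is the 17th; the gaps (30, 31, 31, 30, 31) track the month lengths.
The rule is the 17th of each month.
Next: December 2005 → 2005-12-17.
January 2006: 2006-01-17.
February 2006: 2006-02-17.

2005-12-17, 2006-01-17, 2006-02-17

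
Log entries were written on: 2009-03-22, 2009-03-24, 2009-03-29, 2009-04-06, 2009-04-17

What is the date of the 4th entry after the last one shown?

2009-06-30

Gaps: 2, 5, 8, 11 days — each gap is 3 larger than the previous one.
Next gap: 14 days. 2009-04-17 + 14 days = 2009-05-01.
Next gap: 17 days. 2009-05-01 + 17 days = 2009-05-18.
Next gap: 20 days. 2009-05-18 + 20 days = 2009-06-07.
Next gap: 23 days. 2009-06-07 + 23 days = 2009-06-30.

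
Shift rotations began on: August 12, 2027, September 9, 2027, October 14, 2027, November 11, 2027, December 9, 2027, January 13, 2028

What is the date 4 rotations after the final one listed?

All dates are Thursdays, 28, 35, 28, 28, 35 days apart.
Specifically, the 2nd Thursday of each month.
February 2028 — 2nd Thursday is February 10, 2028.
2nd Thursday of March 2028: March 9, 2028.
2nd Thursday of April 2028: April 13, 2028.
May 2028 — 2nd Thursday is May 11, 2028.

May 11, 2028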